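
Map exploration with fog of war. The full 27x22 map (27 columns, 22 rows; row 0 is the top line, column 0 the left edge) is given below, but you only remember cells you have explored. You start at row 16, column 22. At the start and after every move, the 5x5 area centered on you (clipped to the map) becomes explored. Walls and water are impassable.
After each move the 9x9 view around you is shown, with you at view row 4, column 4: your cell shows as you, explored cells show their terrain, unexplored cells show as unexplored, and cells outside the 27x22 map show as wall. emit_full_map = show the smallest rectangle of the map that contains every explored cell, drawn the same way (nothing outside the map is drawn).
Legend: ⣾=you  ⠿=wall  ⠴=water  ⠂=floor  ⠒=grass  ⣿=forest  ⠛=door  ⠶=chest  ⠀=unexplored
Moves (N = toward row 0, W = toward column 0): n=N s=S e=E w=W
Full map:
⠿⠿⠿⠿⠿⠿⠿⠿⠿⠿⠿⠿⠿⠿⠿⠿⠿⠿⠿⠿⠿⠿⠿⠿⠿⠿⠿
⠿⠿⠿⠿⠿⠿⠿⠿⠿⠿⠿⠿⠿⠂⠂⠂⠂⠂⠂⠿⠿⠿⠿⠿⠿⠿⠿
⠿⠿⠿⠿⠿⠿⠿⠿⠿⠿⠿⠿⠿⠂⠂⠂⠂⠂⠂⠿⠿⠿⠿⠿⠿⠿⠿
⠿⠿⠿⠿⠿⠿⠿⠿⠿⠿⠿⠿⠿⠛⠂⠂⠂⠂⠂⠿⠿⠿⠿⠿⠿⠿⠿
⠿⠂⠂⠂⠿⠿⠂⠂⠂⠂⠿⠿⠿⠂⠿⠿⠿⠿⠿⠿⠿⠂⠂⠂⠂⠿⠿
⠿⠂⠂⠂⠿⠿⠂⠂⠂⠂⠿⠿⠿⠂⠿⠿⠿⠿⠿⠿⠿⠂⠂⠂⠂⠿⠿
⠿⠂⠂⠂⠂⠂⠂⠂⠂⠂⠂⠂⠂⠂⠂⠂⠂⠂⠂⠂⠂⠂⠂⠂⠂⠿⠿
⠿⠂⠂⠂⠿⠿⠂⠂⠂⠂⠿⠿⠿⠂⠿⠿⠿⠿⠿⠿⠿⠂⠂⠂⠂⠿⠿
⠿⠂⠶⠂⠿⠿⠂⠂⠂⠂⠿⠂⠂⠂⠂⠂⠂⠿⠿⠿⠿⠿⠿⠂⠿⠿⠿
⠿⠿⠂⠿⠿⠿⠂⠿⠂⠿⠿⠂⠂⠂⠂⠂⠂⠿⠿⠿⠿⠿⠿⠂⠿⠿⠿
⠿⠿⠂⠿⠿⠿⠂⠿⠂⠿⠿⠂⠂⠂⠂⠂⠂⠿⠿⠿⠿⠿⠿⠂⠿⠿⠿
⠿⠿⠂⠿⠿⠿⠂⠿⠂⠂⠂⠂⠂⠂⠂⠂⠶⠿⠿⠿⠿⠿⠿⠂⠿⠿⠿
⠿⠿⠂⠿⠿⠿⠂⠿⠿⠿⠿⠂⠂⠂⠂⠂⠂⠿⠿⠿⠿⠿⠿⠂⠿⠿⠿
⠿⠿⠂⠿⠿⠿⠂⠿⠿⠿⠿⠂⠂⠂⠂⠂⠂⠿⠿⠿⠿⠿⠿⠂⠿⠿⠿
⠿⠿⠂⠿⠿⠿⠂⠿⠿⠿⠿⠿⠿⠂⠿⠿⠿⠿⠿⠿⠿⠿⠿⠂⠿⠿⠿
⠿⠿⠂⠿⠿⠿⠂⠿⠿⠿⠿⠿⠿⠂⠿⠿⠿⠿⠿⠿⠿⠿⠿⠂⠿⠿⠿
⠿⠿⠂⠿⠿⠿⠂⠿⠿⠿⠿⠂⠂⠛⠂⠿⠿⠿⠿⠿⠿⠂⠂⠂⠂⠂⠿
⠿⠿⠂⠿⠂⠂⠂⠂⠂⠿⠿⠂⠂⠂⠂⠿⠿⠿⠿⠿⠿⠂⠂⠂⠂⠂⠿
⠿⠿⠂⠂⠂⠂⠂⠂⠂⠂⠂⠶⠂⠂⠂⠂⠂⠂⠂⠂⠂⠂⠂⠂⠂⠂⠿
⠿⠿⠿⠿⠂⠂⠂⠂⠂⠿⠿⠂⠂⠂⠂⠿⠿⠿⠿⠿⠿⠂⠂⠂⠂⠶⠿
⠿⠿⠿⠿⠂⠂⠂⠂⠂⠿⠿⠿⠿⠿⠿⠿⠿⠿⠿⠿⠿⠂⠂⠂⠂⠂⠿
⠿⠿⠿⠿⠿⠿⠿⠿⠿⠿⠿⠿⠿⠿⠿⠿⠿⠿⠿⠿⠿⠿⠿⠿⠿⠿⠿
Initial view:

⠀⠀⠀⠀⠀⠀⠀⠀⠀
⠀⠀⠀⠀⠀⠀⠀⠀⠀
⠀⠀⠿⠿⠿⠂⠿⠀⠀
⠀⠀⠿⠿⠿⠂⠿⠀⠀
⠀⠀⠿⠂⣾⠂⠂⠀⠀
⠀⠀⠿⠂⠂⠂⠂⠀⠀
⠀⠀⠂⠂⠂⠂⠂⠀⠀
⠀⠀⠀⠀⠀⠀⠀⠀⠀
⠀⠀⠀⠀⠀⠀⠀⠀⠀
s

⠀⠀⠀⠀⠀⠀⠀⠀⠀
⠀⠀⠿⠿⠿⠂⠿⠀⠀
⠀⠀⠿⠿⠿⠂⠿⠀⠀
⠀⠀⠿⠂⠂⠂⠂⠀⠀
⠀⠀⠿⠂⣾⠂⠂⠀⠀
⠀⠀⠂⠂⠂⠂⠂⠀⠀
⠀⠀⠿⠂⠂⠂⠂⠀⠀
⠀⠀⠀⠀⠀⠀⠀⠀⠀
⠀⠀⠀⠀⠀⠀⠀⠀⠀

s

⠀⠀⠿⠿⠿⠂⠿⠀⠀
⠀⠀⠿⠿⠿⠂⠿⠀⠀
⠀⠀⠿⠂⠂⠂⠂⠀⠀
⠀⠀⠿⠂⠂⠂⠂⠀⠀
⠀⠀⠂⠂⣾⠂⠂⠀⠀
⠀⠀⠿⠂⠂⠂⠂⠀⠀
⠀⠀⠿⠂⠂⠂⠂⠀⠀
⠀⠀⠀⠀⠀⠀⠀⠀⠀
⠿⠿⠿⠿⠿⠿⠿⠿⠿

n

⠀⠀⠀⠀⠀⠀⠀⠀⠀
⠀⠀⠿⠿⠿⠂⠿⠀⠀
⠀⠀⠿⠿⠿⠂⠿⠀⠀
⠀⠀⠿⠂⠂⠂⠂⠀⠀
⠀⠀⠿⠂⣾⠂⠂⠀⠀
⠀⠀⠂⠂⠂⠂⠂⠀⠀
⠀⠀⠿⠂⠂⠂⠂⠀⠀
⠀⠀⠿⠂⠂⠂⠂⠀⠀
⠀⠀⠀⠀⠀⠀⠀⠀⠀

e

⠀⠀⠀⠀⠀⠀⠀⠀⠿
⠀⠿⠿⠿⠂⠿⠀⠀⠿
⠀⠿⠿⠿⠂⠿⠿⠀⠿
⠀⠿⠂⠂⠂⠂⠂⠀⠿
⠀⠿⠂⠂⣾⠂⠂⠀⠿
⠀⠂⠂⠂⠂⠂⠂⠀⠿
⠀⠿⠂⠂⠂⠂⠶⠀⠿
⠀⠿⠂⠂⠂⠂⠀⠀⠿
⠀⠀⠀⠀⠀⠀⠀⠀⠿

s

⠀⠿⠿⠿⠂⠿⠀⠀⠿
⠀⠿⠿⠿⠂⠿⠿⠀⠿
⠀⠿⠂⠂⠂⠂⠂⠀⠿
⠀⠿⠂⠂⠂⠂⠂⠀⠿
⠀⠂⠂⠂⣾⠂⠂⠀⠿
⠀⠿⠂⠂⠂⠂⠶⠀⠿
⠀⠿⠂⠂⠂⠂⠂⠀⠿
⠀⠀⠀⠀⠀⠀⠀⠀⠿
⠿⠿⠿⠿⠿⠿⠿⠿⠿

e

⠿⠿⠿⠂⠿⠀⠀⠿⠿
⠿⠿⠿⠂⠿⠿⠀⠿⠿
⠿⠂⠂⠂⠂⠂⠿⠿⠿
⠿⠂⠂⠂⠂⠂⠿⠿⠿
⠂⠂⠂⠂⣾⠂⠿⠿⠿
⠿⠂⠂⠂⠂⠶⠿⠿⠿
⠿⠂⠂⠂⠂⠂⠿⠿⠿
⠀⠀⠀⠀⠀⠀⠀⠿⠿
⠿⠿⠿⠿⠿⠿⠿⠿⠿

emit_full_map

⠿⠿⠿⠂⠿⠀⠀
⠿⠿⠿⠂⠿⠿⠀
⠿⠂⠂⠂⠂⠂⠿
⠿⠂⠂⠂⠂⠂⠿
⠂⠂⠂⠂⣾⠂⠿
⠿⠂⠂⠂⠂⠶⠿
⠿⠂⠂⠂⠂⠂⠿

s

⠿⠿⠿⠂⠿⠿⠀⠿⠿
⠿⠂⠂⠂⠂⠂⠿⠿⠿
⠿⠂⠂⠂⠂⠂⠿⠿⠿
⠂⠂⠂⠂⠂⠂⠿⠿⠿
⠿⠂⠂⠂⣾⠶⠿⠿⠿
⠿⠂⠂⠂⠂⠂⠿⠿⠿
⠀⠀⠿⠿⠿⠿⠿⠿⠿
⠿⠿⠿⠿⠿⠿⠿⠿⠿
⠿⠿⠿⠿⠿⠿⠿⠿⠿

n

⠿⠿⠿⠂⠿⠀⠀⠿⠿
⠿⠿⠿⠂⠿⠿⠀⠿⠿
⠿⠂⠂⠂⠂⠂⠿⠿⠿
⠿⠂⠂⠂⠂⠂⠿⠿⠿
⠂⠂⠂⠂⣾⠂⠿⠿⠿
⠿⠂⠂⠂⠂⠶⠿⠿⠿
⠿⠂⠂⠂⠂⠂⠿⠿⠿
⠀⠀⠿⠿⠿⠿⠿⠿⠿
⠿⠿⠿⠿⠿⠿⠿⠿⠿

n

⠀⠀⠀⠀⠀⠀⠀⠿⠿
⠿⠿⠿⠂⠿⠀⠀⠿⠿
⠿⠿⠿⠂⠿⠿⠿⠿⠿
⠿⠂⠂⠂⠂⠂⠿⠿⠿
⠿⠂⠂⠂⣾⠂⠿⠿⠿
⠂⠂⠂⠂⠂⠂⠿⠿⠿
⠿⠂⠂⠂⠂⠶⠿⠿⠿
⠿⠂⠂⠂⠂⠂⠿⠿⠿
⠀⠀⠿⠿⠿⠿⠿⠿⠿

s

⠿⠿⠿⠂⠿⠀⠀⠿⠿
⠿⠿⠿⠂⠿⠿⠿⠿⠿
⠿⠂⠂⠂⠂⠂⠿⠿⠿
⠿⠂⠂⠂⠂⠂⠿⠿⠿
⠂⠂⠂⠂⣾⠂⠿⠿⠿
⠿⠂⠂⠂⠂⠶⠿⠿⠿
⠿⠂⠂⠂⠂⠂⠿⠿⠿
⠀⠀⠿⠿⠿⠿⠿⠿⠿
⠿⠿⠿⠿⠿⠿⠿⠿⠿

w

⠀⠿⠿⠿⠂⠿⠀⠀⠿
⠀⠿⠿⠿⠂⠿⠿⠿⠿
⠀⠿⠂⠂⠂⠂⠂⠿⠿
⠀⠿⠂⠂⠂⠂⠂⠿⠿
⠀⠂⠂⠂⣾⠂⠂⠿⠿
⠀⠿⠂⠂⠂⠂⠶⠿⠿
⠀⠿⠂⠂⠂⠂⠂⠿⠿
⠀⠀⠀⠿⠿⠿⠿⠿⠿
⠿⠿⠿⠿⠿⠿⠿⠿⠿

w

⠀⠀⠿⠿⠿⠂⠿⠀⠀
⠀⠀⠿⠿⠿⠂⠿⠿⠿
⠀⠀⠿⠂⠂⠂⠂⠂⠿
⠀⠀⠿⠂⠂⠂⠂⠂⠿
⠀⠀⠂⠂⣾⠂⠂⠂⠿
⠀⠀⠿⠂⠂⠂⠂⠶⠿
⠀⠀⠿⠂⠂⠂⠂⠂⠿
⠀⠀⠀⠀⠿⠿⠿⠿⠿
⠿⠿⠿⠿⠿⠿⠿⠿⠿

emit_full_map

⠿⠿⠿⠂⠿⠀⠀
⠿⠿⠿⠂⠿⠿⠿
⠿⠂⠂⠂⠂⠂⠿
⠿⠂⠂⠂⠂⠂⠿
⠂⠂⣾⠂⠂⠂⠿
⠿⠂⠂⠂⠂⠶⠿
⠿⠂⠂⠂⠂⠂⠿
⠀⠀⠿⠿⠿⠿⠿

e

⠀⠿⠿⠿⠂⠿⠀⠀⠿
⠀⠿⠿⠿⠂⠿⠿⠿⠿
⠀⠿⠂⠂⠂⠂⠂⠿⠿
⠀⠿⠂⠂⠂⠂⠂⠿⠿
⠀⠂⠂⠂⣾⠂⠂⠿⠿
⠀⠿⠂⠂⠂⠂⠶⠿⠿
⠀⠿⠂⠂⠂⠂⠂⠿⠿
⠀⠀⠀⠿⠿⠿⠿⠿⠿
⠿⠿⠿⠿⠿⠿⠿⠿⠿

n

⠀⠀⠀⠀⠀⠀⠀⠀⠿
⠀⠿⠿⠿⠂⠿⠀⠀⠿
⠀⠿⠿⠿⠂⠿⠿⠿⠿
⠀⠿⠂⠂⠂⠂⠂⠿⠿
⠀⠿⠂⠂⣾⠂⠂⠿⠿
⠀⠂⠂⠂⠂⠂⠂⠿⠿
⠀⠿⠂⠂⠂⠂⠶⠿⠿
⠀⠿⠂⠂⠂⠂⠂⠿⠿
⠀⠀⠀⠿⠿⠿⠿⠿⠿

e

⠀⠀⠀⠀⠀⠀⠀⠿⠿
⠿⠿⠿⠂⠿⠀⠀⠿⠿
⠿⠿⠿⠂⠿⠿⠿⠿⠿
⠿⠂⠂⠂⠂⠂⠿⠿⠿
⠿⠂⠂⠂⣾⠂⠿⠿⠿
⠂⠂⠂⠂⠂⠂⠿⠿⠿
⠿⠂⠂⠂⠂⠶⠿⠿⠿
⠿⠂⠂⠂⠂⠂⠿⠿⠿
⠀⠀⠿⠿⠿⠿⠿⠿⠿

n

⠀⠀⠀⠀⠀⠀⠀⠿⠿
⠀⠀⠀⠀⠀⠀⠀⠿⠿
⠿⠿⠿⠂⠿⠿⠿⠿⠿
⠿⠿⠿⠂⠿⠿⠿⠿⠿
⠿⠂⠂⠂⣾⠂⠿⠿⠿
⠿⠂⠂⠂⠂⠂⠿⠿⠿
⠂⠂⠂⠂⠂⠂⠿⠿⠿
⠿⠂⠂⠂⠂⠶⠿⠿⠿
⠿⠂⠂⠂⠂⠂⠿⠿⠿

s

⠀⠀⠀⠀⠀⠀⠀⠿⠿
⠿⠿⠿⠂⠿⠿⠿⠿⠿
⠿⠿⠿⠂⠿⠿⠿⠿⠿
⠿⠂⠂⠂⠂⠂⠿⠿⠿
⠿⠂⠂⠂⣾⠂⠿⠿⠿
⠂⠂⠂⠂⠂⠂⠿⠿⠿
⠿⠂⠂⠂⠂⠶⠿⠿⠿
⠿⠂⠂⠂⠂⠂⠿⠿⠿
⠀⠀⠿⠿⠿⠿⠿⠿⠿

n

⠀⠀⠀⠀⠀⠀⠀⠿⠿
⠀⠀⠀⠀⠀⠀⠀⠿⠿
⠿⠿⠿⠂⠿⠿⠿⠿⠿
⠿⠿⠿⠂⠿⠿⠿⠿⠿
⠿⠂⠂⠂⣾⠂⠿⠿⠿
⠿⠂⠂⠂⠂⠂⠿⠿⠿
⠂⠂⠂⠂⠂⠂⠿⠿⠿
⠿⠂⠂⠂⠂⠶⠿⠿⠿
⠿⠂⠂⠂⠂⠂⠿⠿⠿

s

⠀⠀⠀⠀⠀⠀⠀⠿⠿
⠿⠿⠿⠂⠿⠿⠿⠿⠿
⠿⠿⠿⠂⠿⠿⠿⠿⠿
⠿⠂⠂⠂⠂⠂⠿⠿⠿
⠿⠂⠂⠂⣾⠂⠿⠿⠿
⠂⠂⠂⠂⠂⠂⠿⠿⠿
⠿⠂⠂⠂⠂⠶⠿⠿⠿
⠿⠂⠂⠂⠂⠂⠿⠿⠿
⠀⠀⠿⠿⠿⠿⠿⠿⠿


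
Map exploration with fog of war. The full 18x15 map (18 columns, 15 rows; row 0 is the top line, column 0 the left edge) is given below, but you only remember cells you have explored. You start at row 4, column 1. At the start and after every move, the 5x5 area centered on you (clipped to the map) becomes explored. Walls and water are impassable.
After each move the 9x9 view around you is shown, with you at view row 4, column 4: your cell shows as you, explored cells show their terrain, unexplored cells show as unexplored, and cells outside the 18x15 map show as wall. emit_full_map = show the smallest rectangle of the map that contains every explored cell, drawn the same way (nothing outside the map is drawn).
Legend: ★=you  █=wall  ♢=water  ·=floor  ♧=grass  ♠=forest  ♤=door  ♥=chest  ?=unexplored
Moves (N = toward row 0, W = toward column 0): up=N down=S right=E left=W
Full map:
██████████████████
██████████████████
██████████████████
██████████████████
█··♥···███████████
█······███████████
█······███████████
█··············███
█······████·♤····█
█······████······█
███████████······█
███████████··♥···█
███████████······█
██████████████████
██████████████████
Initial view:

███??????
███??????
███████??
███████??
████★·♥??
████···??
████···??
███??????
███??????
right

██???????
██???????
███████??
███████??
███·★♥·??
███····??
███····??
██???????
██???????

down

██???????
███████??
███████??
███··♥·??
███·★··??
███····??
███····??
██???????
██???????

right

█????????
██████???
███████??
██··♥··??
██··★··??
██·····??
██·····??
█????????
█????????

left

██???????
███████??
████████?
███··♥··?
███·★···?
███·····?
███·····?
██???????
██???????

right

█????????
██████???
███████??
██··♥··??
██··★··??
██·····??
██·····??
█????????
█????????

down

██████???
███████??
██··♥··??
██·····??
██··★··??
██·····??
█?·····??
█????????
█????????

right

█████????
██████???
█··♥···??
█······??
█···★··??
█······??
?······??
?????????
?????????

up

?????????
█████????
███████??
█··♥···??
█···★··??
█······??
█······??
?······??
?????????

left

█????????
██████???
████████?
██··♥···?
██··★···?
██······?
██······?
█?······?
█????????

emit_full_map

█████??
███████
█··♥···
█··★···
█······
█······
?······

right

?????????
█████????
███████??
█··♥···??
█···★··??
█······??
█······??
?······??
?????????

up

?????????
?????????
███████??
███████??
█··♥★··??
█······??
█······??
█······??
?······??

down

?????????
███████??
███████??
█··♥···??
█···★··??
█······??
█······??
?······??
?????????

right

?????????
██████???
███████??
··♥···█??
····★·█??
······█??
·······??
······???
?????????

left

?????????
███████??
████████?
█··♥···█?
█···★··█?
█······█?
█·······?
?······??
?????????

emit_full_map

███████?
████████
█··♥···█
█···★··█
█······█
█·······
?······?

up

?????????
?????????
███████??
████████?
█··♥★··█?
█······█?
█······█?
█·······?
?······??

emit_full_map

███████?
████████
█··♥★··█
█······█
█······█
█·······
?······?


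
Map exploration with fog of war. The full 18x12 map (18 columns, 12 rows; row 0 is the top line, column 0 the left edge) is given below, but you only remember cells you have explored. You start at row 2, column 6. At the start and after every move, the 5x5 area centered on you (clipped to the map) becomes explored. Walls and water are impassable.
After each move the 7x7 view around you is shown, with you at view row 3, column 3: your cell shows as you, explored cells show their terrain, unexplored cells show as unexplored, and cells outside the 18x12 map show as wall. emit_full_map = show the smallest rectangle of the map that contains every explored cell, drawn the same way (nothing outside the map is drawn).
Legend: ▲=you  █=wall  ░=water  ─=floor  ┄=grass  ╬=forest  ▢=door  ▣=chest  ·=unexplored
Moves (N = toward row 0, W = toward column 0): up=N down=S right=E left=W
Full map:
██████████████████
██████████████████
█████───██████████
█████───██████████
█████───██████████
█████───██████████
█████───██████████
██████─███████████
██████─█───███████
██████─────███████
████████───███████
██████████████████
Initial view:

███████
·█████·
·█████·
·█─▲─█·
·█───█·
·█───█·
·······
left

███████
·██████
·██████
·██▲──█
·██───█
·██───█
·······

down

·██████
·██████
·██───█
·██▲──█
·██───█
·██───·
·······

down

·██████
·██───█
·██───█
·██▲──█
·██───·
·██───·
·······

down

·██───█
·██───█
·██───█
·██▲──·
·██───·
·███─█·
·······

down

·██───█
·██───█
·██───·
·██▲──·
·███─█·
·███─█·
·······

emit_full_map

██████
██████
██───█
██───█
██───█
██───·
██▲──·
███─█·
███─█·

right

██───█·
██───█·
██───█·
██─▲─█·
███─██·
███─█─·
·······

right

█───█··
█───██·
█───██·
█──▲██·
██─███·
██─█──·
·······

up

█───█··
█───██·
█───██·
█──▲██·
█───██·
██─███·
██─█──·

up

█████··
█───██·
█───██·
█──▲██·
█───██·
█───██·
██─███·

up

█████··
██████·
█───██·
█──▲██·
█───██·
█───██·
█───██·

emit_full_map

██████·
███████
██───██
██──▲██
██───██
██───██
██───██
███─███
███─█──

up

███████
██████·
██████·
█──▲██·
█───██·
█───██·
█───██·

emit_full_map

███████
███████
██──▲██
██───██
██───██
██───██
██───██
███─███
███─█──


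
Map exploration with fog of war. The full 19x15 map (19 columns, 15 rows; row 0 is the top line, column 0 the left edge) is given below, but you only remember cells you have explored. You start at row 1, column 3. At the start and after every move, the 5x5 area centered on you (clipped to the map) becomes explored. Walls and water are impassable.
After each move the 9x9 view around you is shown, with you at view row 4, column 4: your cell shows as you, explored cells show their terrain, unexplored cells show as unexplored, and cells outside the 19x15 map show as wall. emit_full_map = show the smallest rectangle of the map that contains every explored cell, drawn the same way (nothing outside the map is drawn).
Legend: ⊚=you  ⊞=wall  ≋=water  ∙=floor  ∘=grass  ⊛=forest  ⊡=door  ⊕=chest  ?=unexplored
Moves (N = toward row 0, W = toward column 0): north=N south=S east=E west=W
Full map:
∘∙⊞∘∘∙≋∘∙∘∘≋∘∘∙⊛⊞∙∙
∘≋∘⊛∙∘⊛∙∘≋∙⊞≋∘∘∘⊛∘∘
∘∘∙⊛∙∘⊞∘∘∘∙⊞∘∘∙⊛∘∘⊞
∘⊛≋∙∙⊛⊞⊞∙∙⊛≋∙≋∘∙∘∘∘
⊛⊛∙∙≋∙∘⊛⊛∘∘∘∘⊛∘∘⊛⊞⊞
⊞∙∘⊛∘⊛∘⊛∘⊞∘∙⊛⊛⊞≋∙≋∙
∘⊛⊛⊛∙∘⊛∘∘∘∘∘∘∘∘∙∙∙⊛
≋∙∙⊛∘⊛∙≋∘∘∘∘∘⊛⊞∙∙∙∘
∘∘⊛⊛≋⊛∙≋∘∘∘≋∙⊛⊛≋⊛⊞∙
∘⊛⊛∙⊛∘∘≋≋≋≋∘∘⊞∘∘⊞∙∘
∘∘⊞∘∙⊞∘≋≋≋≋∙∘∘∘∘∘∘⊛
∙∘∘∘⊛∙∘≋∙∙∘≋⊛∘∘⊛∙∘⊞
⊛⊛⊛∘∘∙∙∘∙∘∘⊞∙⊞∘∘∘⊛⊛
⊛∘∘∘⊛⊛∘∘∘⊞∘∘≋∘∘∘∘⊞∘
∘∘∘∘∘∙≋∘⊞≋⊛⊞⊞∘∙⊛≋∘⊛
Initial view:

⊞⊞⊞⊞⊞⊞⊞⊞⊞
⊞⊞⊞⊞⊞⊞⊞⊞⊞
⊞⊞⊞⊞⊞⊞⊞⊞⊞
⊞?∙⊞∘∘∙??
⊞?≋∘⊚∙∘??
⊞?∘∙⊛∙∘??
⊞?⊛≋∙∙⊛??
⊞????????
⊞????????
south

⊞⊞⊞⊞⊞⊞⊞⊞⊞
⊞⊞⊞⊞⊞⊞⊞⊞⊞
⊞?∙⊞∘∘∙??
⊞?≋∘⊛∙∘??
⊞?∘∙⊚∙∘??
⊞?⊛≋∙∙⊛??
⊞?⊛∙∙≋∙??
⊞????????
⊞????????

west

⊞⊞⊞⊞⊞⊞⊞⊞⊞
⊞⊞⊞⊞⊞⊞⊞⊞⊞
⊞⊞∘∙⊞∘∘∙?
⊞⊞∘≋∘⊛∙∘?
⊞⊞∘∘⊚⊛∙∘?
⊞⊞∘⊛≋∙∙⊛?
⊞⊞⊛⊛∙∙≋∙?
⊞⊞???????
⊞⊞???????

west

⊞⊞⊞⊞⊞⊞⊞⊞⊞
⊞⊞⊞⊞⊞⊞⊞⊞⊞
⊞⊞⊞∘∙⊞∘∘∙
⊞⊞⊞∘≋∘⊛∙∘
⊞⊞⊞∘⊚∙⊛∙∘
⊞⊞⊞∘⊛≋∙∙⊛
⊞⊞⊞⊛⊛∙∙≋∙
⊞⊞⊞??????
⊞⊞⊞??????

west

⊞⊞⊞⊞⊞⊞⊞⊞⊞
⊞⊞⊞⊞⊞⊞⊞⊞⊞
⊞⊞⊞⊞∘∙⊞∘∘
⊞⊞⊞⊞∘≋∘⊛∙
⊞⊞⊞⊞⊚∘∙⊛∙
⊞⊞⊞⊞∘⊛≋∙∙
⊞⊞⊞⊞⊛⊛∙∙≋
⊞⊞⊞⊞?????
⊞⊞⊞⊞?????

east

⊞⊞⊞⊞⊞⊞⊞⊞⊞
⊞⊞⊞⊞⊞⊞⊞⊞⊞
⊞⊞⊞∘∙⊞∘∘∙
⊞⊞⊞∘≋∘⊛∙∘
⊞⊞⊞∘⊚∙⊛∙∘
⊞⊞⊞∘⊛≋∙∙⊛
⊞⊞⊞⊛⊛∙∙≋∙
⊞⊞⊞??????
⊞⊞⊞??????

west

⊞⊞⊞⊞⊞⊞⊞⊞⊞
⊞⊞⊞⊞⊞⊞⊞⊞⊞
⊞⊞⊞⊞∘∙⊞∘∘
⊞⊞⊞⊞∘≋∘⊛∙
⊞⊞⊞⊞⊚∘∙⊛∙
⊞⊞⊞⊞∘⊛≋∙∙
⊞⊞⊞⊞⊛⊛∙∙≋
⊞⊞⊞⊞?????
⊞⊞⊞⊞?????

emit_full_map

∘∙⊞∘∘∙
∘≋∘⊛∙∘
⊚∘∙⊛∙∘
∘⊛≋∙∙⊛
⊛⊛∙∙≋∙

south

⊞⊞⊞⊞⊞⊞⊞⊞⊞
⊞⊞⊞⊞∘∙⊞∘∘
⊞⊞⊞⊞∘≋∘⊛∙
⊞⊞⊞⊞∘∘∙⊛∙
⊞⊞⊞⊞⊚⊛≋∙∙
⊞⊞⊞⊞⊛⊛∙∙≋
⊞⊞⊞⊞⊞∙∘??
⊞⊞⊞⊞?????
⊞⊞⊞⊞?????

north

⊞⊞⊞⊞⊞⊞⊞⊞⊞
⊞⊞⊞⊞⊞⊞⊞⊞⊞
⊞⊞⊞⊞∘∙⊞∘∘
⊞⊞⊞⊞∘≋∘⊛∙
⊞⊞⊞⊞⊚∘∙⊛∙
⊞⊞⊞⊞∘⊛≋∙∙
⊞⊞⊞⊞⊛⊛∙∙≋
⊞⊞⊞⊞⊞∙∘??
⊞⊞⊞⊞?????

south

⊞⊞⊞⊞⊞⊞⊞⊞⊞
⊞⊞⊞⊞∘∙⊞∘∘
⊞⊞⊞⊞∘≋∘⊛∙
⊞⊞⊞⊞∘∘∙⊛∙
⊞⊞⊞⊞⊚⊛≋∙∙
⊞⊞⊞⊞⊛⊛∙∙≋
⊞⊞⊞⊞⊞∙∘??
⊞⊞⊞⊞?????
⊞⊞⊞⊞?????

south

⊞⊞⊞⊞∘∙⊞∘∘
⊞⊞⊞⊞∘≋∘⊛∙
⊞⊞⊞⊞∘∘∙⊛∙
⊞⊞⊞⊞∘⊛≋∙∙
⊞⊞⊞⊞⊚⊛∙∙≋
⊞⊞⊞⊞⊞∙∘??
⊞⊞⊞⊞∘⊛⊛??
⊞⊞⊞⊞?????
⊞⊞⊞⊞?????

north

⊞⊞⊞⊞⊞⊞⊞⊞⊞
⊞⊞⊞⊞∘∙⊞∘∘
⊞⊞⊞⊞∘≋∘⊛∙
⊞⊞⊞⊞∘∘∙⊛∙
⊞⊞⊞⊞⊚⊛≋∙∙
⊞⊞⊞⊞⊛⊛∙∙≋
⊞⊞⊞⊞⊞∙∘??
⊞⊞⊞⊞∘⊛⊛??
⊞⊞⊞⊞?????

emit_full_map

∘∙⊞∘∘∙
∘≋∘⊛∙∘
∘∘∙⊛∙∘
⊚⊛≋∙∙⊛
⊛⊛∙∙≋∙
⊞∙∘???
∘⊛⊛???

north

⊞⊞⊞⊞⊞⊞⊞⊞⊞
⊞⊞⊞⊞⊞⊞⊞⊞⊞
⊞⊞⊞⊞∘∙⊞∘∘
⊞⊞⊞⊞∘≋∘⊛∙
⊞⊞⊞⊞⊚∘∙⊛∙
⊞⊞⊞⊞∘⊛≋∙∙
⊞⊞⊞⊞⊛⊛∙∙≋
⊞⊞⊞⊞⊞∙∘??
⊞⊞⊞⊞∘⊛⊛??

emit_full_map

∘∙⊞∘∘∙
∘≋∘⊛∙∘
⊚∘∙⊛∙∘
∘⊛≋∙∙⊛
⊛⊛∙∙≋∙
⊞∙∘???
∘⊛⊛???


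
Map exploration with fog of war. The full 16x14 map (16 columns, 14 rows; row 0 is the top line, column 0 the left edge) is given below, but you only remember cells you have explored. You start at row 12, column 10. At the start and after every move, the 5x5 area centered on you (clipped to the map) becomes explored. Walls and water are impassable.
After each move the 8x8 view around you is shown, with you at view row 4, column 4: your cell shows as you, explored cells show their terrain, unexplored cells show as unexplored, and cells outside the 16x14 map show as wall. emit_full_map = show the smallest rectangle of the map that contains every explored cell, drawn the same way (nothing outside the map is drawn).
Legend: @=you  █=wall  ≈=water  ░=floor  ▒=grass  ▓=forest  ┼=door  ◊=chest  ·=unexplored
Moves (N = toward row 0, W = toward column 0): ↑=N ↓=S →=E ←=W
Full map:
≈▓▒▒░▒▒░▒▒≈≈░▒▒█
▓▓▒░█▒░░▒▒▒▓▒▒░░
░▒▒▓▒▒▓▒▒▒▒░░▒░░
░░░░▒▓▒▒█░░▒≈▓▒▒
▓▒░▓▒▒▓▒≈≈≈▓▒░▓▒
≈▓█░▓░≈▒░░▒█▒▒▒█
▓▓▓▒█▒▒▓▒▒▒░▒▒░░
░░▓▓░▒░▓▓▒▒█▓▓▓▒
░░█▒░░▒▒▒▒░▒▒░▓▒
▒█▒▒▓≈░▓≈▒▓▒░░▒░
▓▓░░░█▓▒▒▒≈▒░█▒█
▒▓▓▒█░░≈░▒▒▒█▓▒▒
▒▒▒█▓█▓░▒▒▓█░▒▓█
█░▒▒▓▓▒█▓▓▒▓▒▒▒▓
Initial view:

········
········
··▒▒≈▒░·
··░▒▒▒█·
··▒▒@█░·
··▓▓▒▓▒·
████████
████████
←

········
········
··▒▒▒≈▒░
··≈░▒▒▒█
··░▒@▓█░
··█▓▓▒▓▒
████████
████████

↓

········
··▒▒▒≈▒░
··≈░▒▒▒█
··░▒▒▓█░
··█▓@▒▓▒
████████
████████
████████

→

········
·▒▒▒≈▒░·
·≈░▒▒▒█·
·░▒▒▓█░·
·█▓▓@▓▒·
████████
████████
████████

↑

········
········
·▒▒▒≈▒░·
·≈░▒▒▒█·
·░▒▒@█░·
·█▓▓▒▓▒·
████████
████████

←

········
········
··▒▒▒≈▒░
··≈░▒▒▒█
··░▒@▓█░
··█▓▓▒▓▒
████████
████████

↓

········
··▒▒▒≈▒░
··≈░▒▒▒█
··░▒▒▓█░
··█▓@▒▓▒
████████
████████
████████

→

········
·▒▒▒≈▒░·
·≈░▒▒▒█·
·░▒▒▓█░·
·█▓▓@▓▒·
████████
████████
████████

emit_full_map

▒▒▒≈▒░
≈░▒▒▒█
░▒▒▓█░
█▓▓@▓▒

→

········
▒▒▒≈▒░··
≈░▒▒▒█▓·
░▒▒▓█░▒·
█▓▓▒@▒▒·
████████
████████
████████

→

········
▒▒≈▒░···
░▒▒▒█▓▒·
▒▒▓█░▒▓·
▓▓▒▓@▒▒·
████████
████████
████████

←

········
▒▒▒≈▒░··
≈░▒▒▒█▓▒
░▒▒▓█░▒▓
█▓▓▒@▒▒▒
████████
████████
████████

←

········
·▒▒▒≈▒░·
·≈░▒▒▒█▓
·░▒▒▓█░▒
·█▓▓@▓▒▒
████████
████████
████████

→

········
▒▒▒≈▒░··
≈░▒▒▒█▓▒
░▒▒▓█░▒▓
█▓▓▒@▒▒▒
████████
████████
████████

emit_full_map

▒▒▒≈▒░··
≈░▒▒▒█▓▒
░▒▒▓█░▒▓
█▓▓▒@▒▒▒

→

········
▒▒≈▒░···
░▒▒▒█▓▒·
▒▒▓█░▒▓·
▓▓▒▓@▒▒·
████████
████████
████████

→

·······█
▒≈▒░···█
▒▒▒█▓▒▒█
▒▓█░▒▓██
▓▒▓▒@▒▓█
████████
████████
████████

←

········
▒▒≈▒░···
░▒▒▒█▓▒▒
▒▒▓█░▒▓█
▓▓▒▓@▒▒▓
████████
████████
████████

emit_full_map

▒▒▒≈▒░···
≈░▒▒▒█▓▒▒
░▒▒▓█░▒▓█
█▓▓▒▓@▒▒▓


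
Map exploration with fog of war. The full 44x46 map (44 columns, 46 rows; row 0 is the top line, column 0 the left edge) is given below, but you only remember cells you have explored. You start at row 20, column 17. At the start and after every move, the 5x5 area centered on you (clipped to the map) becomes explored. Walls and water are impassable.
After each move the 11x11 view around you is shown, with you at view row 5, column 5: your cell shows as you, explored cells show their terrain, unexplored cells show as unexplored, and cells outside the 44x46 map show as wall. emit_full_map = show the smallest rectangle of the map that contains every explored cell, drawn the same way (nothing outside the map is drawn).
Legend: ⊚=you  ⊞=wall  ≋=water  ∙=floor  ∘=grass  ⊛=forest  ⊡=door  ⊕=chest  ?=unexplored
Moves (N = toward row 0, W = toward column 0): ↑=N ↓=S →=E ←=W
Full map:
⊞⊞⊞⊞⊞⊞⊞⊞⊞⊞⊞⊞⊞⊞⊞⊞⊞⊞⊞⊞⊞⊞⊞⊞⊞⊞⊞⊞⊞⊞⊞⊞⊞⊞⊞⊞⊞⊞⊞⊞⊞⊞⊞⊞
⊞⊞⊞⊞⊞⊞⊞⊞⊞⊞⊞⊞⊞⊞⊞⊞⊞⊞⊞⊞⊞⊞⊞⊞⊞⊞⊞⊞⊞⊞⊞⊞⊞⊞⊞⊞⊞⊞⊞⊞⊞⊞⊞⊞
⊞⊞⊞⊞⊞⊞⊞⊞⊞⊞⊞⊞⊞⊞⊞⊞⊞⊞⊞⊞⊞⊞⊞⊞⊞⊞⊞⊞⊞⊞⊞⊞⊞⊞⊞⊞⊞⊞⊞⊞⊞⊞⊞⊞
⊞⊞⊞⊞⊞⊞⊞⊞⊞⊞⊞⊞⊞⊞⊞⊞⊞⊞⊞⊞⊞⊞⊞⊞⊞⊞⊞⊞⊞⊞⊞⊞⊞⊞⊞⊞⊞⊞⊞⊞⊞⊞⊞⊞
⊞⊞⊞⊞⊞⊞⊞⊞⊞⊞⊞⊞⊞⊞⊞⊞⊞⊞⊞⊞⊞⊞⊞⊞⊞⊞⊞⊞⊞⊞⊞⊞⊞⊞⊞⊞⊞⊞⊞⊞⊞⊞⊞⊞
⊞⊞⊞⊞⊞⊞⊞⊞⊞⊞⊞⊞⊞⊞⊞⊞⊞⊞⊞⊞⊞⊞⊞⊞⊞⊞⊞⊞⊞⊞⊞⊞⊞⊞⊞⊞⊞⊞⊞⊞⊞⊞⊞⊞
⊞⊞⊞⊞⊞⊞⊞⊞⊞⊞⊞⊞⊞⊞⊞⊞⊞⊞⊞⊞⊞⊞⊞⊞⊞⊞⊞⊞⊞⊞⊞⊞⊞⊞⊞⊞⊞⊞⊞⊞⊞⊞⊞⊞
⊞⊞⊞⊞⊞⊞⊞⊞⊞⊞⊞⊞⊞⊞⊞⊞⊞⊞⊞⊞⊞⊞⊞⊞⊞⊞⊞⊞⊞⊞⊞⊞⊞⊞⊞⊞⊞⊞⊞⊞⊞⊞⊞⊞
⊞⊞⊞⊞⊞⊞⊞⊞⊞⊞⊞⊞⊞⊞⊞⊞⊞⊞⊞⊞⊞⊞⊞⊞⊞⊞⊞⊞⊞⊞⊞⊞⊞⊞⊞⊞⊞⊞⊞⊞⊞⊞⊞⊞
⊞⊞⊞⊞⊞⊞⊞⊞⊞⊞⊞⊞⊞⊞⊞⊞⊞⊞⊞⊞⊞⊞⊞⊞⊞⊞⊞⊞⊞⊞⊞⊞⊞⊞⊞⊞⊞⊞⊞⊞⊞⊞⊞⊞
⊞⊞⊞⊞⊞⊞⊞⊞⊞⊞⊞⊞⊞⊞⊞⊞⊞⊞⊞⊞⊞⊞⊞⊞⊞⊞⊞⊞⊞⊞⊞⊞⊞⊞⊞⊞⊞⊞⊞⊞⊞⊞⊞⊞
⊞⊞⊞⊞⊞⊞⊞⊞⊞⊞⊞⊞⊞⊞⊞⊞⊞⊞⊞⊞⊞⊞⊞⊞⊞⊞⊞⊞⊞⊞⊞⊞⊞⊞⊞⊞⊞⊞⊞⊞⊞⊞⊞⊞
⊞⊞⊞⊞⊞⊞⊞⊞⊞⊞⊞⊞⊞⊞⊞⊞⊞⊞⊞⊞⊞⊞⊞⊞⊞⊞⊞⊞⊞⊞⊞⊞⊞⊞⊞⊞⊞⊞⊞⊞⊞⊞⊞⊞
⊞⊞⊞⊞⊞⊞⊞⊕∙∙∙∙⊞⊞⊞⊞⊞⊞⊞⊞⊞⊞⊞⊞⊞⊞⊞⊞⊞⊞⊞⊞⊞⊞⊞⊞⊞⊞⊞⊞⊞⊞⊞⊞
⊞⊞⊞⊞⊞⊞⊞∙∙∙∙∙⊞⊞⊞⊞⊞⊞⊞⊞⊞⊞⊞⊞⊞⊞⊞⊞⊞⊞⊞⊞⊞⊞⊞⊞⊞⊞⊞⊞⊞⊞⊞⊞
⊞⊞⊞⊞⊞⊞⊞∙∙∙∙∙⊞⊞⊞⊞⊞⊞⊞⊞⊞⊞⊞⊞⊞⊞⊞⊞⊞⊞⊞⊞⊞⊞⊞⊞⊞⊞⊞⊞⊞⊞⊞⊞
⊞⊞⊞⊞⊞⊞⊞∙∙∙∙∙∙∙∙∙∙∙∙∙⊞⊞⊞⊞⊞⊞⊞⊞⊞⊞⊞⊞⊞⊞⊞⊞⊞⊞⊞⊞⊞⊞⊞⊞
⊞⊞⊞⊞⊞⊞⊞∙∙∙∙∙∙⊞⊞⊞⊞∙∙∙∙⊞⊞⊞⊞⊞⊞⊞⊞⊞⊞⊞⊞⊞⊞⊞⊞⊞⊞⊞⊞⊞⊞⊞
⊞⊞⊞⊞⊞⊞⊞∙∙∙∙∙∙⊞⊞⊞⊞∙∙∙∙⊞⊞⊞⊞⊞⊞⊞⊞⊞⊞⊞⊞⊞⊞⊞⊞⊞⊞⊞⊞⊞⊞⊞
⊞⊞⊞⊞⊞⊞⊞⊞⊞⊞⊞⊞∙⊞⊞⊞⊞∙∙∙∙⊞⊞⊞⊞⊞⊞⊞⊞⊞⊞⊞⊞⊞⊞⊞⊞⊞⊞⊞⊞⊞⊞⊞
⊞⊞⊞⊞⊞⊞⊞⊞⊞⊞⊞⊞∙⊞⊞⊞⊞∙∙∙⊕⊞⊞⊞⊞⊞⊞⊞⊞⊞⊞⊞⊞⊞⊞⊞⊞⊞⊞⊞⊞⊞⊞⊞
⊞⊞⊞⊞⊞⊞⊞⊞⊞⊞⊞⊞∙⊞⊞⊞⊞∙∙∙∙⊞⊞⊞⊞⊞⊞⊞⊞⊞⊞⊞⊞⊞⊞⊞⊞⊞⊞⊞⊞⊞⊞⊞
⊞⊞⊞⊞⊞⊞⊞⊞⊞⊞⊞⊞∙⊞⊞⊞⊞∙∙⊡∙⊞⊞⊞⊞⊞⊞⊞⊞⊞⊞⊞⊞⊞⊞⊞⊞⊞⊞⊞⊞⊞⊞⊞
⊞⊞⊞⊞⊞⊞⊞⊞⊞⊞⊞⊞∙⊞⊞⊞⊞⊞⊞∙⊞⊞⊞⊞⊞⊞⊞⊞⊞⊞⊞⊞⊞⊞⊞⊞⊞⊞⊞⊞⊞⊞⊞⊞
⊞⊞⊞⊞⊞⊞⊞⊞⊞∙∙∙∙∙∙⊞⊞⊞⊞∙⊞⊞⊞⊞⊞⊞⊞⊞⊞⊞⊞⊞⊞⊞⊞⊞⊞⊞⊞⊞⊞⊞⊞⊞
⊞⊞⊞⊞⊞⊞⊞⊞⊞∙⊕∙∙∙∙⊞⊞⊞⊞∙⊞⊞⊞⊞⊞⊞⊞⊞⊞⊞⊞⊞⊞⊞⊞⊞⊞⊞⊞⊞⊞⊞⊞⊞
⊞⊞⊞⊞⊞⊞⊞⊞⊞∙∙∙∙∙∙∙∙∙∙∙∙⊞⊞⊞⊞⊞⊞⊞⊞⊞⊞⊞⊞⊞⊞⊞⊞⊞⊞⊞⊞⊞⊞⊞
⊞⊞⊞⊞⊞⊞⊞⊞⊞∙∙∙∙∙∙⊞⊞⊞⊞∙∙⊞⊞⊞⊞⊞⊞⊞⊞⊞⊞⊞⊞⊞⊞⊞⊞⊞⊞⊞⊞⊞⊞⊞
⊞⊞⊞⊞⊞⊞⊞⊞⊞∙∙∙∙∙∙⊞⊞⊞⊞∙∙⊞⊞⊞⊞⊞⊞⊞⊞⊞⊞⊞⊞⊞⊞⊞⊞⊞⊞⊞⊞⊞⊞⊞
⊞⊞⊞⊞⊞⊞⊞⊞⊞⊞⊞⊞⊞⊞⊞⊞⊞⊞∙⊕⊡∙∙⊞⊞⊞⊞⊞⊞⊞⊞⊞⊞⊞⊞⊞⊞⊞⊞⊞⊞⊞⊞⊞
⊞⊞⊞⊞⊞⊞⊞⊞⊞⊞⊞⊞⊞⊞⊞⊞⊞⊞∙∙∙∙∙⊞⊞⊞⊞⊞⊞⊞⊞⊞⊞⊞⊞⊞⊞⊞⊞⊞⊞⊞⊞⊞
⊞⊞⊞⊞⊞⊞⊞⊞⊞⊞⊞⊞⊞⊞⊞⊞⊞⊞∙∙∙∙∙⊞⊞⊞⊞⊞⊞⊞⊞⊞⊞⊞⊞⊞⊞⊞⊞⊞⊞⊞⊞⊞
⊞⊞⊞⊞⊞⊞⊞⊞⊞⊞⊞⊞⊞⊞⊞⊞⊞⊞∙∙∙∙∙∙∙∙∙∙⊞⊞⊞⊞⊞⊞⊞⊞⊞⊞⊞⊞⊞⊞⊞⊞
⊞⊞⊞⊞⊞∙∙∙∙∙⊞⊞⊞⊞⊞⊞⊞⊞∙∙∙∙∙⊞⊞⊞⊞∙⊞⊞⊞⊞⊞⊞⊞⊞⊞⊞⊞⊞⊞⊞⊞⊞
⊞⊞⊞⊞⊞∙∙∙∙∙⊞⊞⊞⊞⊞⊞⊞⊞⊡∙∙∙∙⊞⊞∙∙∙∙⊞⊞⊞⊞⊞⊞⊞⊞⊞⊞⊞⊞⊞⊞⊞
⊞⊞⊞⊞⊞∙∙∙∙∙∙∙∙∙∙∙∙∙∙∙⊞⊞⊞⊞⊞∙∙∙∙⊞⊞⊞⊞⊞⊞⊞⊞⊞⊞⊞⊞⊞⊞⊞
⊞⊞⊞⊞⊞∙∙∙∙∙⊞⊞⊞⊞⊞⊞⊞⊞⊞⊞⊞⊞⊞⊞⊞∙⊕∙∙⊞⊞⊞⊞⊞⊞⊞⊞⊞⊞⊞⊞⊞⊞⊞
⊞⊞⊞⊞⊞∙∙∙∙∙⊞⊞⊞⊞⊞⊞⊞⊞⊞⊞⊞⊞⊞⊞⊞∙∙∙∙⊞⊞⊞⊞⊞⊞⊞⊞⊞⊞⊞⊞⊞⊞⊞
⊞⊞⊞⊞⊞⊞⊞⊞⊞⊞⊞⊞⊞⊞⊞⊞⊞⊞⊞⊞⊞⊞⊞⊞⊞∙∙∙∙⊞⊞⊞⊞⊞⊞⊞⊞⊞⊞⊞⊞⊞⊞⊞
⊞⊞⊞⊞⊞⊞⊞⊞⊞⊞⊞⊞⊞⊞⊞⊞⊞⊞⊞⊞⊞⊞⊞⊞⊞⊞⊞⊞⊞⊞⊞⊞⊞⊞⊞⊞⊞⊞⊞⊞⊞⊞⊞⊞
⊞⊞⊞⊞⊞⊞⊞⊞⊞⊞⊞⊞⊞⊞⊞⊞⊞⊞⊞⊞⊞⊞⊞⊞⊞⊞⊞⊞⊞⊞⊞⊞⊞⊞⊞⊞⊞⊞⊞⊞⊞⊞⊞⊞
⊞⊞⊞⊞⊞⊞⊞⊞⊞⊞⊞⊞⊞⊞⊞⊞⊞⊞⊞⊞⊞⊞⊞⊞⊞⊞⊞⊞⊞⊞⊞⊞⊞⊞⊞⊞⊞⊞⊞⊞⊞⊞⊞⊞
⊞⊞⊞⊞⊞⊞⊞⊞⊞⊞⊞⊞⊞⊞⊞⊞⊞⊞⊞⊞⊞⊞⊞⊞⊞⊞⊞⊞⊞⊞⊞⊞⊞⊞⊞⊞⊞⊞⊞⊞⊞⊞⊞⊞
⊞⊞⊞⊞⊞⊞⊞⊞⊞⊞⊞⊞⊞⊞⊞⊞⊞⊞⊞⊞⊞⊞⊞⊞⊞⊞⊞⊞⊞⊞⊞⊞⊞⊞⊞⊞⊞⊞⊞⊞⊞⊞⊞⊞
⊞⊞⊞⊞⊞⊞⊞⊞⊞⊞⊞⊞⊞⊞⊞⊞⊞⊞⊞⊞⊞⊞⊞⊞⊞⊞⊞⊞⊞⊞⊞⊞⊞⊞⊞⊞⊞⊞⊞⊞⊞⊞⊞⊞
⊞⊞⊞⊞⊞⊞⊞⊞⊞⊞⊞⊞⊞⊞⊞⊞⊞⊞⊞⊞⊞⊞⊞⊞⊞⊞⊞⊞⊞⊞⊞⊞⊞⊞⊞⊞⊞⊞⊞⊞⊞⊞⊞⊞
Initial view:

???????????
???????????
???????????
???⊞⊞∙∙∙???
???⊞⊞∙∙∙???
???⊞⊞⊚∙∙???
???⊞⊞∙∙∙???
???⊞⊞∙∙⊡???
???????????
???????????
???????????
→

???????????
???????????
???????????
??⊞⊞∙∙∙∙???
??⊞⊞∙∙∙∙???
??⊞⊞∙⊚∙⊕???
??⊞⊞∙∙∙∙???
??⊞⊞∙∙⊡∙???
???????????
???????????
???????????

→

???????????
???????????
???????????
?⊞⊞∙∙∙∙⊞???
?⊞⊞∙∙∙∙⊞???
?⊞⊞∙∙⊚⊕⊞???
?⊞⊞∙∙∙∙⊞???
?⊞⊞∙∙⊡∙⊞???
???????????
???????????
???????????

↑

???????????
???????????
???????????
???∙∙∙∙⊞???
?⊞⊞∙∙∙∙⊞???
?⊞⊞∙∙⊚∙⊞???
?⊞⊞∙∙∙⊕⊞???
?⊞⊞∙∙∙∙⊞???
?⊞⊞∙∙⊡∙⊞???
???????????
???????????

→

???????????
???????????
???????????
??∙∙∙∙⊞⊞???
⊞⊞∙∙∙∙⊞⊞???
⊞⊞∙∙∙⊚⊞⊞???
⊞⊞∙∙∙⊕⊞⊞???
⊞⊞∙∙∙∙⊞⊞???
⊞⊞∙∙⊡∙⊞????
???????????
???????????

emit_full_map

??∙∙∙∙⊞⊞
⊞⊞∙∙∙∙⊞⊞
⊞⊞∙∙∙⊚⊞⊞
⊞⊞∙∙∙⊕⊞⊞
⊞⊞∙∙∙∙⊞⊞
⊞⊞∙∙⊡∙⊞?

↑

???????????
???????????
???????????
???∙∙⊞⊞⊞???
??∙∙∙∙⊞⊞???
⊞⊞∙∙∙⊚⊞⊞???
⊞⊞∙∙∙∙⊞⊞???
⊞⊞∙∙∙⊕⊞⊞???
⊞⊞∙∙∙∙⊞⊞???
⊞⊞∙∙⊡∙⊞????
???????????

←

???????????
???????????
???????????
???∙∙∙⊞⊞⊞??
???∙∙∙∙⊞⊞??
?⊞⊞∙∙⊚∙⊞⊞??
?⊞⊞∙∙∙∙⊞⊞??
?⊞⊞∙∙∙⊕⊞⊞??
?⊞⊞∙∙∙∙⊞⊞??
?⊞⊞∙∙⊡∙⊞???
???????????

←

???????????
???????????
???????????
???∙∙∙∙⊞⊞⊞?
???⊞∙∙∙∙⊞⊞?
??⊞⊞∙⊚∙∙⊞⊞?
??⊞⊞∙∙∙∙⊞⊞?
??⊞⊞∙∙∙⊕⊞⊞?
??⊞⊞∙∙∙∙⊞⊞?
??⊞⊞∙∙⊡∙⊞??
???????????

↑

???????????
???????????
???????????
???⊞⊞⊞⊞⊞???
???∙∙∙∙⊞⊞⊞?
???⊞∙⊚∙∙⊞⊞?
??⊞⊞∙∙∙∙⊞⊞?
??⊞⊞∙∙∙∙⊞⊞?
??⊞⊞∙∙∙⊕⊞⊞?
??⊞⊞∙∙∙∙⊞⊞?
??⊞⊞∙∙⊡∙⊞??

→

???????????
???????????
???????????
??⊞⊞⊞⊞⊞⊞???
??∙∙∙∙⊞⊞⊞??
??⊞∙∙⊚∙⊞⊞??
?⊞⊞∙∙∙∙⊞⊞??
?⊞⊞∙∙∙∙⊞⊞??
?⊞⊞∙∙∙⊕⊞⊞??
?⊞⊞∙∙∙∙⊞⊞??
?⊞⊞∙∙⊡∙⊞???

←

???????????
???????????
???????????
???⊞⊞⊞⊞⊞⊞??
???∙∙∙∙⊞⊞⊞?
???⊞∙⊚∙∙⊞⊞?
??⊞⊞∙∙∙∙⊞⊞?
??⊞⊞∙∙∙∙⊞⊞?
??⊞⊞∙∙∙⊕⊞⊞?
??⊞⊞∙∙∙∙⊞⊞?
??⊞⊞∙∙⊡∙⊞??

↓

???????????
???????????
???⊞⊞⊞⊞⊞⊞??
???∙∙∙∙⊞⊞⊞?
???⊞∙∙∙∙⊞⊞?
??⊞⊞∙⊚∙∙⊞⊞?
??⊞⊞∙∙∙∙⊞⊞?
??⊞⊞∙∙∙⊕⊞⊞?
??⊞⊞∙∙∙∙⊞⊞?
??⊞⊞∙∙⊡∙⊞??
???????????

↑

???????????
???????????
???????????
???⊞⊞⊞⊞⊞⊞??
???∙∙∙∙⊞⊞⊞?
???⊞∙⊚∙∙⊞⊞?
??⊞⊞∙∙∙∙⊞⊞?
??⊞⊞∙∙∙∙⊞⊞?
??⊞⊞∙∙∙⊕⊞⊞?
??⊞⊞∙∙∙∙⊞⊞?
??⊞⊞∙∙⊡∙⊞??

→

???????????
???????????
???????????
??⊞⊞⊞⊞⊞⊞???
??∙∙∙∙⊞⊞⊞??
??⊞∙∙⊚∙⊞⊞??
?⊞⊞∙∙∙∙⊞⊞??
?⊞⊞∙∙∙∙⊞⊞??
?⊞⊞∙∙∙⊕⊞⊞??
?⊞⊞∙∙∙∙⊞⊞??
?⊞⊞∙∙⊡∙⊞???

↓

???????????
???????????
??⊞⊞⊞⊞⊞⊞???
??∙∙∙∙⊞⊞⊞??
??⊞∙∙∙∙⊞⊞??
?⊞⊞∙∙⊚∙⊞⊞??
?⊞⊞∙∙∙∙⊞⊞??
?⊞⊞∙∙∙⊕⊞⊞??
?⊞⊞∙∙∙∙⊞⊞??
?⊞⊞∙∙⊡∙⊞???
???????????

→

???????????
???????????
?⊞⊞⊞⊞⊞⊞????
?∙∙∙∙⊞⊞⊞???
?⊞∙∙∙∙⊞⊞???
⊞⊞∙∙∙⊚⊞⊞???
⊞⊞∙∙∙∙⊞⊞???
⊞⊞∙∙∙⊕⊞⊞???
⊞⊞∙∙∙∙⊞⊞???
⊞⊞∙∙⊡∙⊞????
???????????

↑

???????????
???????????
???????????
?⊞⊞⊞⊞⊞⊞⊞???
?∙∙∙∙⊞⊞⊞???
?⊞∙∙∙⊚⊞⊞???
⊞⊞∙∙∙∙⊞⊞???
⊞⊞∙∙∙∙⊞⊞???
⊞⊞∙∙∙⊕⊞⊞???
⊞⊞∙∙∙∙⊞⊞???
⊞⊞∙∙⊡∙⊞????

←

???????????
???????????
???????????
??⊞⊞⊞⊞⊞⊞⊞??
??∙∙∙∙⊞⊞⊞??
??⊞∙∙⊚∙⊞⊞??
?⊞⊞∙∙∙∙⊞⊞??
?⊞⊞∙∙∙∙⊞⊞??
?⊞⊞∙∙∙⊕⊞⊞??
?⊞⊞∙∙∙∙⊞⊞??
?⊞⊞∙∙⊡∙⊞???

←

???????????
???????????
???????????
???⊞⊞⊞⊞⊞⊞⊞?
???∙∙∙∙⊞⊞⊞?
???⊞∙⊚∙∙⊞⊞?
??⊞⊞∙∙∙∙⊞⊞?
??⊞⊞∙∙∙∙⊞⊞?
??⊞⊞∙∙∙⊕⊞⊞?
??⊞⊞∙∙∙∙⊞⊞?
??⊞⊞∙∙⊡∙⊞??

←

???????????
???????????
???????????
???⊞⊞⊞⊞⊞⊞⊞⊞
???∙∙∙∙∙⊞⊞⊞
???⊞⊞⊚∙∙∙⊞⊞
???⊞⊞∙∙∙∙⊞⊞
???⊞⊞∙∙∙∙⊞⊞
???⊞⊞∙∙∙⊕⊞⊞
???⊞⊞∙∙∙∙⊞⊞
???⊞⊞∙∙⊡∙⊞?

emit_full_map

⊞⊞⊞⊞⊞⊞⊞⊞
∙∙∙∙∙⊞⊞⊞
⊞⊞⊚∙∙∙⊞⊞
⊞⊞∙∙∙∙⊞⊞
⊞⊞∙∙∙∙⊞⊞
⊞⊞∙∙∙⊕⊞⊞
⊞⊞∙∙∙∙⊞⊞
⊞⊞∙∙⊡∙⊞?

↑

???????????
???????????
???????????
???⊞⊞⊞⊞⊞???
???⊞⊞⊞⊞⊞⊞⊞⊞
???∙∙⊚∙∙⊞⊞⊞
???⊞⊞∙∙∙∙⊞⊞
???⊞⊞∙∙∙∙⊞⊞
???⊞⊞∙∙∙∙⊞⊞
???⊞⊞∙∙∙⊕⊞⊞
???⊞⊞∙∙∙∙⊞⊞

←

???????????
???????????
???????????
???⊞⊞⊞⊞⊞⊞??
???⊞⊞⊞⊞⊞⊞⊞⊞
???∙∙⊚∙∙∙⊞⊞
???⊞⊞⊞∙∙∙∙⊞
???⊞⊞⊞∙∙∙∙⊞
????⊞⊞∙∙∙∙⊞
????⊞⊞∙∙∙⊕⊞
????⊞⊞∙∙∙∙⊞

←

???????????
???????????
???????????
???⊞⊞⊞⊞⊞⊞⊞?
???⊞⊞⊞⊞⊞⊞⊞⊞
???∙∙⊚∙∙∙∙⊞
???⊞⊞⊞⊞∙∙∙∙
???⊞⊞⊞⊞∙∙∙∙
?????⊞⊞∙∙∙∙
?????⊞⊞∙∙∙⊕
?????⊞⊞∙∙∙∙

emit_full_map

⊞⊞⊞⊞⊞⊞⊞???
⊞⊞⊞⊞⊞⊞⊞⊞⊞⊞
∙∙⊚∙∙∙∙⊞⊞⊞
⊞⊞⊞⊞∙∙∙∙⊞⊞
⊞⊞⊞⊞∙∙∙∙⊞⊞
??⊞⊞∙∙∙∙⊞⊞
??⊞⊞∙∙∙⊕⊞⊞
??⊞⊞∙∙∙∙⊞⊞
??⊞⊞∙∙⊡∙⊞?


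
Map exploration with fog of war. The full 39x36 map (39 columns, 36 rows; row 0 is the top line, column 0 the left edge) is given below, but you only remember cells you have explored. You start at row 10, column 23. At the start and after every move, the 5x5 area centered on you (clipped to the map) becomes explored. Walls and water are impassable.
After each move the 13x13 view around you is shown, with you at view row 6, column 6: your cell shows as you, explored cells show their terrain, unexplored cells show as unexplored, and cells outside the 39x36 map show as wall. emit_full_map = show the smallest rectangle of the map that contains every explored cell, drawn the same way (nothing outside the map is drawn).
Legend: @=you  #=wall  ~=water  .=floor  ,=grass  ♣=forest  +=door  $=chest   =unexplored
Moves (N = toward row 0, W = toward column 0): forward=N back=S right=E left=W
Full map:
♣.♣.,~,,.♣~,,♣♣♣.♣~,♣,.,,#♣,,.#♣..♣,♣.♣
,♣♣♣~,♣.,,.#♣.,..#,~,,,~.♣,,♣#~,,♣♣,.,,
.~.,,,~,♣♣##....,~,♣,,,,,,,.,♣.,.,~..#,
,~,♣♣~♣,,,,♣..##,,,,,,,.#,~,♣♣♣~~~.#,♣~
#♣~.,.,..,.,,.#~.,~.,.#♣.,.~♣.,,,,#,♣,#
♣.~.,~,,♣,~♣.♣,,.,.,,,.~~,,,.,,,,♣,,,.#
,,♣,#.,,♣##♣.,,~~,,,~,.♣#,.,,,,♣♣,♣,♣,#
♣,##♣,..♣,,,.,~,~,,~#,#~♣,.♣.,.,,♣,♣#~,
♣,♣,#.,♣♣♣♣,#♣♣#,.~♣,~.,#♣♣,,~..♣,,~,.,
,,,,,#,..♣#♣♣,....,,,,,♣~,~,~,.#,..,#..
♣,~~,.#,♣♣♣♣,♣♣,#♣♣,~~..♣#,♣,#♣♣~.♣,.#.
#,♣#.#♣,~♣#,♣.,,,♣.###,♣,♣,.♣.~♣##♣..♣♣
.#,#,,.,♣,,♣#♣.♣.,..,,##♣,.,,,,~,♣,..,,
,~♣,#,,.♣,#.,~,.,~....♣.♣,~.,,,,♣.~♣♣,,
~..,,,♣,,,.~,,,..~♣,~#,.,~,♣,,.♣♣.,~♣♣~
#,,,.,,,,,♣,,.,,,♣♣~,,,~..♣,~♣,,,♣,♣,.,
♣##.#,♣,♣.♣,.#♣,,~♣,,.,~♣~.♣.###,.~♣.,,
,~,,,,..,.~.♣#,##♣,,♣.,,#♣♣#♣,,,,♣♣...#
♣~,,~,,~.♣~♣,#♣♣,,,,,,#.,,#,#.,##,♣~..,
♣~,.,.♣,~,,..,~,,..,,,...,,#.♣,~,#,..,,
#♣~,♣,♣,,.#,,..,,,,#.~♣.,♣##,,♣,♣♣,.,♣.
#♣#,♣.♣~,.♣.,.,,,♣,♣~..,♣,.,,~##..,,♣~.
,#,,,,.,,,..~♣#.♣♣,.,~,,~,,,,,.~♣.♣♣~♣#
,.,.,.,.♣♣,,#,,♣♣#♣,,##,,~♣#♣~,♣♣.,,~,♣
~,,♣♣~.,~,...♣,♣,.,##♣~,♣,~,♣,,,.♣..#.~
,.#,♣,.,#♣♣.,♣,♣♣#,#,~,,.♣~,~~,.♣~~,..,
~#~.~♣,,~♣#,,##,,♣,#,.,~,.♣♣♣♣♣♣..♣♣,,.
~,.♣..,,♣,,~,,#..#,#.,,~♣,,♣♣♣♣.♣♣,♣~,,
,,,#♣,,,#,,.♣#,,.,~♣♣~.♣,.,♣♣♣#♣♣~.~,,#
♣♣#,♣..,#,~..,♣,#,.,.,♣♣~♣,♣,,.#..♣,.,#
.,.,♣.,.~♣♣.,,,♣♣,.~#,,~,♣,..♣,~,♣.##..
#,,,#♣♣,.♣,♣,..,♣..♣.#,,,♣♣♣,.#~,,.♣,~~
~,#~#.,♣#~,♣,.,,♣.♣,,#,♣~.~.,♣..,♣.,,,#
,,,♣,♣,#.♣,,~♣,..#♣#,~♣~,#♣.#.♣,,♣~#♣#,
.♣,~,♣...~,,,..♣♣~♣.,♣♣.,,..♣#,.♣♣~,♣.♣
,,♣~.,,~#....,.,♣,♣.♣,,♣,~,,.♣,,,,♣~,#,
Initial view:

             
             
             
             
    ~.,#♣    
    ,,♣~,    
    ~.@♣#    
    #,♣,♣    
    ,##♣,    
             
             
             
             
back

             
             
             
    ~.,#♣    
    ,,♣~,    
    ~..♣#    
    #,@,♣    
    ,##♣,    
    .♣.♣,    
             
             
             
             

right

             
             
             
   ~.,#♣     
   ,,♣~,~    
   ~..♣#,    
   #,♣@♣,    
   ,##♣,.    
   .♣.♣,~    
             
             
             
             

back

             
             
   ~.,#♣     
   ,,♣~,~    
   ~..♣#,    
   #,♣,♣,    
   ,##@,.    
   .♣.♣,~    
    ,.,~,    
             
             
             
             

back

             
   ~.,#♣     
   ,,♣~,~    
   ~..♣#,    
   #,♣,♣,    
   ,##♣,.    
   .♣.@,~    
    ,.,~,    
    ,~..♣    
             
             
             
             

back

   ~.,#♣     
   ,,♣~,~    
   ~..♣#,    
   #,♣,♣,    
   ,##♣,.    
   .♣.♣,~    
    ,.@~,    
    ,~..♣    
    ,~♣~.    
             
             
             
             

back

   ,,♣~,~    
   ~..♣#,    
   #,♣,♣,    
   ,##♣,.    
   .♣.♣,~    
    ,.,~,    
    ,~@.♣    
    ,~♣~.    
    ,,#♣♣    
             
             
             
             

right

  ,,♣~,~     
  ~..♣#,     
  #,♣,♣,     
  ,##♣,.     
  .♣.♣,~.    
   ,.,~,♣    
   ,~.@♣,    
   ,~♣~.♣    
   ,,#♣♣#    
             
             
             
             

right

 ,,♣~,~      
 ~..♣#,      
 #,♣,♣,      
 ,##♣,.      
 .♣.♣,~.,    
  ,.,~,♣,    
  ,~..@,~    
  ,~♣~.♣.    
  ,,#♣♣#♣    
             
             
             
             

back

 ~..♣#,      
 #,♣,♣,      
 ,##♣,.      
 .♣.♣,~.,    
  ,.,~,♣,    
  ,~..♣,~    
  ,~♣~@♣.    
  ,,#♣♣#♣    
    ,,#,#    
             
             
             
             

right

~..♣#,       
#,♣,♣,       
,##♣,.       
.♣.♣,~.,     
 ,.,~,♣,,    
 ,~..♣,~♣    
 ,~♣~.@.#    
 ,,#♣♣#♣,    
   ,,#,#.    
             
             
             
             

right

..♣#,        
,♣,♣,        
##♣,.        
♣.♣,~.,      
,.,~,♣,,.    
,~..♣,~♣,    
,~♣~.♣@##    
,,#♣♣#♣,,    
  ,,#,#.,    
             
             
             
             

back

,♣,♣,        
##♣,.        
♣.♣,~.,      
,.,~,♣,,.    
,~..♣,~♣,    
,~♣~.♣.##    
,,#♣♣#@,,    
  ,,#,#.,    
    ,#.♣,    
             
             
             
             

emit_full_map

~.,#♣     
,,♣~,~    
~..♣#,    
#,♣,♣,    
,##♣,.    
.♣.♣,~.,  
 ,.,~,♣,,.
 ,~..♣,~♣,
 ,~♣~.♣.##
 ,,#♣♣#@,,
   ,,#,#.,
     ,#.♣,

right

♣,♣,         
#♣,.         
.♣,~.,       
.,~,♣,,.     
~..♣,~♣,,    
~♣~.♣.###    
,#♣♣#♣@,,    
 ,,#,#.,#    
   ,#.♣,~    
             
             
             
             

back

#♣,.         
.♣,~.,       
.,~,♣,,.     
~..♣,~♣,,    
~♣~.♣.###    
,#♣♣#♣,,,    
 ,,#,#@,#    
   ,#.♣,~    
    #,,♣,    
             
             
             
             

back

.♣,~.,       
.,~,♣,,.     
~..♣,~♣,,    
~♣~.♣.###    
,#♣♣#♣,,,    
 ,,#,#.,#    
   ,#.@,~    
    #,,♣,    
    ,,~##    
             
             
             
             

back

.,~,♣,,.     
~..♣,~♣,,    
~♣~.♣.###    
,#♣♣#♣,,,    
 ,,#,#.,#    
   ,#.♣,~    
    #,@♣,    
    ,,~##    
    ,,,.~    
             
             
             
             

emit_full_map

~.,#♣      
,,♣~,~     
~..♣#,     
#,♣,♣,     
,##♣,.     
.♣.♣,~.,   
 ,.,~,♣,,. 
 ,~..♣,~♣,,
 ,~♣~.♣.###
 ,,#♣♣#♣,,,
   ,,#,#.,#
     ,#.♣,~
      #,@♣,
      ,,~##
      ,,,.~

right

,~,♣,,.      
..♣,~♣,,     
♣~.♣.###     
#♣♣#♣,,,     
,,#,#.,##    
  ,#.♣,~,    
   #,,@,♣    
   ,,~##.    
   ,,,.~♣    
             
             
             
             

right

~,♣,,.       
.♣,~♣,,      
~.♣.###      
♣♣#♣,,,      
,#,#.,##,    
 ,#.♣,~,#    
  #,,♣@♣♣    
  ,,~##..    
  ,,,.~♣.    
             
             
             
             

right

,♣,,.        
♣,~♣,,       
.♣.###       
♣#♣,,,       
#,#.,##,♣    
,#.♣,~,#,    
 #,,♣,@♣,    
 ,,~##..,    
 ,,,.~♣.♣    
             
             
             
             

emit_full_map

~.,#♣         
,,♣~,~        
~..♣#,        
#,♣,♣,        
,##♣,.        
.♣.♣,~.,      
 ,.,~,♣,,.    
 ,~..♣,~♣,,   
 ,~♣~.♣.###   
 ,,#♣♣#♣,,,   
   ,,#,#.,##,♣
     ,#.♣,~,#,
      #,,♣,@♣,
      ,,~##..,
      ,,,.~♣.♣
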